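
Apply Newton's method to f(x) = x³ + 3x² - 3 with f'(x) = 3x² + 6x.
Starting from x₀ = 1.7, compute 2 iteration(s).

f(x) = x³ + 3x² - 3
f'(x) = 3x² + 6x
x₀ = 1.7

Newton-Raphson formula: x_{n+1} = x_n - f(x_n)/f'(x_n)

Iteration 1:
  f(1.700000) = 10.583000
  f'(1.700000) = 18.870000
  x_1 = 1.700000 - 10.583000/18.870000 = 1.139163
Iteration 2:
  f(1.139163) = 2.371357
  f'(1.139163) = 10.728051
  x_2 = 1.139163 - 2.371357/10.728051 = 0.918120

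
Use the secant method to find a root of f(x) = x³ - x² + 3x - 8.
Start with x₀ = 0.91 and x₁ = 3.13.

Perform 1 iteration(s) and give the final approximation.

f(x) = x³ - x² + 3x - 8
x₀ = 0.91, x₁ = 3.13

Secant formula: x_{n+1} = x_n - f(x_n)(x_n - x_{n-1})/(f(x_n) - f(x_{n-1}))

Iteration 1:
  f(0.910000) = -5.344529
  f(3.130000) = 22.257397
  x_2 = 3.130000 - 22.257397×(3.130000 - 0.910000)/(22.257397 - (-5.344529))
       = 1.339856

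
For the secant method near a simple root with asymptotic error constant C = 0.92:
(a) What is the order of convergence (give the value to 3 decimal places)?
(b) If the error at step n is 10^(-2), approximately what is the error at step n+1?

(a) Secant method has superlinear convergence with order φ = (1+√5)/2 ≈ 1.618.
    This means |e_{n+1}| ≈ C|e_n|^1.618.

(b) With |e_n| = 10^(-2) and C = 0.92:
    |e_{n+1}| ≈ 0.92 × (10^(-2))^1.618 = 0.92 × 10^(-3.24)

(a) ≈ 1.618 (golden ratio); (b) |e_{n+1}| ≈ 5.342e-04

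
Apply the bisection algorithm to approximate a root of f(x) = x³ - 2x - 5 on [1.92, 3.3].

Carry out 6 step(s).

f(x) = x³ - 2x - 5
Initial interval: [1.92, 3.3]

Iteration 1:
  c_1 = (1.920000 + 3.300000)/2 = 2.610000
  f(c_1) = f(2.610000) = 7.559581
  f(a) × f(c) < 0, new interval: [1.920000, 2.610000]
Iteration 2:
  c_2 = (1.920000 + 2.610000)/2 = 2.265000
  f(c_2) = f(2.265000) = 2.089960
  f(a) × f(c) < 0, new interval: [1.920000, 2.265000]
Iteration 3:
  c_3 = (1.920000 + 2.265000)/2 = 2.092500
  f(c_3) = f(2.092500) = -0.022871
  f(a) × f(c) ≥ 0, new interval: [2.092500, 2.265000]
Iteration 4:
  c_4 = (2.092500 + 2.265000)/2 = 2.178750
  f(c_4) = f(2.178750) = 0.984921
  f(a) × f(c) < 0, new interval: [2.092500, 2.178750]
Iteration 5:
  c_5 = (2.092500 + 2.178750)/2 = 2.135625
  f(c_5) = f(2.135625) = 0.469110
  f(a) × f(c) < 0, new interval: [2.092500, 2.135625]
Iteration 6:
  c_6 = (2.092500 + 2.135625)/2 = 2.114063
  f(c_6) = f(2.114063) = 0.220171
  f(a) × f(c) < 0, new interval: [2.092500, 2.114063]

After 6 iteration(s), the approximation is c_6 = 2.114063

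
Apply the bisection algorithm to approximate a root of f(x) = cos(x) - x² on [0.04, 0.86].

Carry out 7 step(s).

f(x) = cos(x) - x²
Initial interval: [0.04, 0.86]

Iteration 1:
  c_1 = (0.040000 + 0.860000)/2 = 0.450000
  f(c_1) = f(0.450000) = 0.697947
  f(a) × f(c) ≥ 0, new interval: [0.450000, 0.860000]
Iteration 2:
  c_2 = (0.450000 + 0.860000)/2 = 0.655000
  f(c_2) = f(0.655000) = 0.364023
  f(a) × f(c) ≥ 0, new interval: [0.655000, 0.860000]
Iteration 3:
  c_3 = (0.655000 + 0.860000)/2 = 0.757500
  f(c_3) = f(0.757500) = 0.152750
  f(a) × f(c) ≥ 0, new interval: [0.757500, 0.860000]
Iteration 4:
  c_4 = (0.757500 + 0.860000)/2 = 0.808750
  f(c_4) = f(0.808750) = 0.036327
  f(a) × f(c) ≥ 0, new interval: [0.808750, 0.860000]
Iteration 5:
  c_5 = (0.808750 + 0.860000)/2 = 0.834375
  f(c_5) = f(0.834375) = -0.024541
  f(a) × f(c) < 0, new interval: [0.808750, 0.834375]
Iteration 6:
  c_6 = (0.808750 + 0.834375)/2 = 0.821563
  f(c_6) = f(0.821563) = 0.006113
  f(a) × f(c) ≥ 0, new interval: [0.821563, 0.834375]
Iteration 7:
  c_7 = (0.821563 + 0.834375)/2 = 0.827969
  f(c_7) = f(0.827969) = -0.009159
  f(a) × f(c) < 0, new interval: [0.821563, 0.827969]

After 7 iteration(s), the approximation is c_7 = 0.827969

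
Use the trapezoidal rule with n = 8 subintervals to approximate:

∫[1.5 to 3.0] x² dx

f(x) = x²
a = 1.5, b = 3.0, n = 8
h = (b - a)/n = 0.187500

Trapezoidal rule: (h/2)[f(x₀) + 2f(x₁) + 2f(x₂) + ... + f(xₙ)]

x_0 = 1.5000, f(x_0) = 2.250000, coefficient = 1
x_1 = 1.6875, f(x_1) = 2.847656, coefficient = 2
x_2 = 1.8750, f(x_2) = 3.515625, coefficient = 2
x_3 = 2.0625, f(x_3) = 4.253906, coefficient = 2
x_4 = 2.2500, f(x_4) = 5.062500, coefficient = 2
x_5 = 2.4375, f(x_5) = 5.941406, coefficient = 2
x_6 = 2.6250, f(x_6) = 6.890625, coefficient = 2
x_7 = 2.8125, f(x_7) = 7.910156, coefficient = 2
x_8 = 3.0000, f(x_8) = 9.000000, coefficient = 1

I ≈ (0.187500/2) × 84.093750 = 7.883789
Exact value: 7.875000
Error: 0.008789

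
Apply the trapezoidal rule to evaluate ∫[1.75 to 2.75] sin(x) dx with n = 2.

f(x) = sin(x)
a = 1.75, b = 2.75, n = 2
h = (b - a)/n = 0.500000

Trapezoidal rule: (h/2)[f(x₀) + 2f(x₁) + 2f(x₂) + ... + f(xₙ)]

x_0 = 1.7500, f(x_0) = 0.983986, coefficient = 1
x_1 = 2.2500, f(x_1) = 0.778073, coefficient = 2
x_2 = 2.7500, f(x_2) = 0.381661, coefficient = 1

I ≈ (0.500000/2) × 2.921793 = 0.730448
Exact value: 0.746056
Error: 0.015608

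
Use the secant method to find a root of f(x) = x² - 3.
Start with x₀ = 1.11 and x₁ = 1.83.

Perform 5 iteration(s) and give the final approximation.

f(x) = x² - 3
x₀ = 1.11, x₁ = 1.83

Secant formula: x_{n+1} = x_n - f(x_n)(x_n - x_{n-1})/(f(x_n) - f(x_{n-1}))

Iteration 1:
  f(1.110000) = -1.767900
  f(1.830000) = 0.348900
  x_2 = 1.830000 - 0.348900×(1.830000 - 1.110000)/(0.348900 - (-1.767900))
       = 1.711327
Iteration 2:
  f(1.830000) = 0.348900
  f(1.711327) = -0.071362
  x_3 = 1.711327 - (-0.071362)×(1.711327 - 1.830000)/(-0.071362 - 0.348900)
       = 1.731478
Iteration 3:
  f(1.711327) = -0.071362
  f(1.731478) = -0.001985
  x_4 = 1.731478 - (-0.001985)×(1.731478 - 1.711327)/(-0.001985 - (-0.071362))
       = 1.732054
Iteration 4:
  f(1.731478) = -0.001985
  f(1.732054) = 0.000012
  x_5 = 1.732054 - 0.000012×(1.732054 - 1.731478)/(0.000012 - (-0.001985))
       = 1.732051
Iteration 5:
  f(1.732054) = 0.000012
  f(1.732051) = 0.000000
  x_6 = 1.732051 - 0.000000×(1.732051 - 1.732054)/(0.000000 - 0.000012)
       = 1.732051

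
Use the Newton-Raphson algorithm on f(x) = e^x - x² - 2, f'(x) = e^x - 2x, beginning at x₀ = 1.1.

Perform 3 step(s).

f(x) = e^x - x² - 2
f'(x) = e^x - 2x
x₀ = 1.1

Newton-Raphson formula: x_{n+1} = x_n - f(x_n)/f'(x_n)

Iteration 1:
  f(1.100000) = -0.205834
  f'(1.100000) = 0.804166
  x_1 = 1.100000 - (-0.205834)/0.804166 = 1.355960
Iteration 2:
  f(1.355960) = 0.041856
  f'(1.355960) = 1.168564
  x_2 = 1.355960 - 0.041856/1.168564 = 1.320141
Iteration 3:
  f(1.320141) = 0.001177
  f'(1.320141) = 1.103667
  x_3 = 1.320141 - 0.001177/1.103667 = 1.319075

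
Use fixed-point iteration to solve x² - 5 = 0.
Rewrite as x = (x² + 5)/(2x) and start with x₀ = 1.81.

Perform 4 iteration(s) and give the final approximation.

Equation: x² - 5 = 0
Fixed-point form: x = (x² + 5)/(2x)
x₀ = 1.81

x_1 = g(1.810000) = 2.286215
x_2 = g(2.286215) = 2.236618
x_3 = g(2.236618) = 2.236068
x_4 = g(2.236068) = 2.236068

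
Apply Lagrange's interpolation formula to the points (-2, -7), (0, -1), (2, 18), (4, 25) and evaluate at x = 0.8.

Lagrange interpolation formula:
P(x) = Σ yᵢ × Lᵢ(x)
where Lᵢ(x) = Π_{j≠i} (x - xⱼ)/(xᵢ - xⱼ)

L_0(0.8) = (0.8 - 0)/(-2 - 0) × (0.8 - 2)/(-2 - 2) × (0.8 - 4)/(-2 - 4) = -0.064000
L_1(0.8) = (0.8 - (-2))/(0 - (-2)) × (0.8 - 2)/(0 - 2) × (0.8 - 4)/(0 - 4) = 0.672000
L_2(0.8) = (0.8 - (-2))/(2 - (-2)) × (0.8 - 0)/(2 - 0) × (0.8 - 4)/(2 - 4) = 0.448000
L_3(0.8) = (0.8 - (-2))/(4 - (-2)) × (0.8 - 0)/(4 - 0) × (0.8 - 2)/(4 - 2) = -0.056000

P(0.8) = (-7)×L_0(0.8) + (-1)×L_1(0.8) + 18×L_2(0.8) + 25×L_3(0.8)
P(0.8) = 6.440000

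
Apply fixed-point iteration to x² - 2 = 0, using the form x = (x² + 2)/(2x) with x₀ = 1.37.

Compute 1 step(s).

Equation: x² - 2 = 0
Fixed-point form: x = (x² + 2)/(2x)
x₀ = 1.37

x_1 = g(1.370000) = 1.414927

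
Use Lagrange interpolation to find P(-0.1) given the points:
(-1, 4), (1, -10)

Lagrange interpolation formula:
P(x) = Σ yᵢ × Lᵢ(x)
where Lᵢ(x) = Π_{j≠i} (x - xⱼ)/(xᵢ - xⱼ)

L_0(-0.1) = (-0.1 - 1)/(-1 - 1) = 0.550000
L_1(-0.1) = (-0.1 - (-1))/(1 - (-1)) = 0.450000

P(-0.1) = 4×L_0(-0.1) + (-10)×L_1(-0.1)
P(-0.1) = -2.300000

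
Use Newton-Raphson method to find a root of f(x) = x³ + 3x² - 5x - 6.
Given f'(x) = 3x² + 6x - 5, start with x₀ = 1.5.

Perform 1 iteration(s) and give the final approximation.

f(x) = x³ + 3x² - 5x - 6
f'(x) = 3x² + 6x - 5
x₀ = 1.5

Newton-Raphson formula: x_{n+1} = x_n - f(x_n)/f'(x_n)

Iteration 1:
  f(1.500000) = -3.375000
  f'(1.500000) = 10.750000
  x_1 = 1.500000 - (-3.375000)/10.750000 = 1.813953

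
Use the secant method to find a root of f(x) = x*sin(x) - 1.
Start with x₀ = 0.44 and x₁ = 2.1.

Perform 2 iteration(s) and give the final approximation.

f(x) = x*sin(x) - 1
x₀ = 0.44, x₁ = 2.1

Secant formula: x_{n+1} = x_n - f(x_n)(x_n - x_{n-1})/(f(x_n) - f(x_{n-1}))

Iteration 1:
  f(0.440000) = -0.812587
  f(2.100000) = 0.812740
  x_2 = 2.100000 - 0.812740×(2.100000 - 0.440000)/(0.812740 - (-0.812587))
       = 1.269922
Iteration 2:
  f(2.100000) = 0.812740
  f(1.269922) = 0.212874
  x_3 = 1.269922 - 0.212874×(1.269922 - 2.100000)/(0.212874 - 0.812740)
       = 0.975352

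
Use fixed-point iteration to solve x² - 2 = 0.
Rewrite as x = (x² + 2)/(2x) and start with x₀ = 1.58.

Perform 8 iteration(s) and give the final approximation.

Equation: x² - 2 = 0
Fixed-point form: x = (x² + 2)/(2x)
x₀ = 1.58

x_1 = g(1.580000) = 1.422911
x_2 = g(1.422911) = 1.414240
x_3 = g(1.414240) = 1.414214
x_4 = g(1.414214) = 1.414214
x_5 = g(1.414214) = 1.414214
x_6 = g(1.414214) = 1.414214
x_7 = g(1.414214) = 1.414214
x_8 = g(1.414214) = 1.414214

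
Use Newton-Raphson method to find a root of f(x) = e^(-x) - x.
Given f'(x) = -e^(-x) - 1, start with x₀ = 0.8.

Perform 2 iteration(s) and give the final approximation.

f(x) = e^(-x) - x
f'(x) = -e^(-x) - 1
x₀ = 0.8

Newton-Raphson formula: x_{n+1} = x_n - f(x_n)/f'(x_n)

Iteration 1:
  f(0.800000) = -0.350671
  f'(0.800000) = -1.449329
  x_1 = 0.800000 - (-0.350671)/(-1.449329) = 0.558046
Iteration 2:
  f(0.558046) = 0.014280
  f'(0.558046) = -1.572326
  x_2 = 0.558046 - 0.014280/(-1.572326) = 0.567128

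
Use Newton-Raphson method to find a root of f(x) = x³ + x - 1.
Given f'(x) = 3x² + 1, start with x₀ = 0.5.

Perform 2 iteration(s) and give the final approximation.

f(x) = x³ + x - 1
f'(x) = 3x² + 1
x₀ = 0.5

Newton-Raphson formula: x_{n+1} = x_n - f(x_n)/f'(x_n)

Iteration 1:
  f(0.500000) = -0.375000
  f'(0.500000) = 1.750000
  x_1 = 0.500000 - (-0.375000)/1.750000 = 0.714286
Iteration 2:
  f(0.714286) = 0.078717
  f'(0.714286) = 2.530612
  x_2 = 0.714286 - 0.078717/2.530612 = 0.683180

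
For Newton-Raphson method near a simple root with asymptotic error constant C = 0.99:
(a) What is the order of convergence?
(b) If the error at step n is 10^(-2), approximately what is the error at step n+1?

(a) Newton-Raphson has quadratic (order 2) convergence near simple roots.
    This means |e_{n+1}| ≈ C|e_n|².

(b) With |e_n| = 10^(-2) and C = 0.99:
    |e_{n+1}| ≈ 0.99 × (10^(-2))² = 0.99 × 10^(-4)

(a) 2 (quadratic); (b) |e_{n+1}| ≈ 9.900e-05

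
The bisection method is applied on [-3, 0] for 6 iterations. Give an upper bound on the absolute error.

Bisection error bound: |error| ≤ (b-a)/2^n
|error| ≤ (0 - (-3))/2^6 = 3/2^6
|error| ≤ 0.0468750000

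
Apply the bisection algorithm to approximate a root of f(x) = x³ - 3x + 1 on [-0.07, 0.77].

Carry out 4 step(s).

f(x) = x³ - 3x + 1
Initial interval: [-0.07, 0.77]

Iteration 1:
  c_1 = (-0.070000 + 0.770000)/2 = 0.350000
  f(c_1) = f(0.350000) = -0.007125
  f(a) × f(c) < 0, new interval: [-0.070000, 0.350000]
Iteration 2:
  c_2 = (-0.070000 + 0.350000)/2 = 0.140000
  f(c_2) = f(0.140000) = 0.582744
  f(a) × f(c) ≥ 0, new interval: [0.140000, 0.350000]
Iteration 3:
  c_3 = (0.140000 + 0.350000)/2 = 0.245000
  f(c_3) = f(0.245000) = 0.279706
  f(a) × f(c) ≥ 0, new interval: [0.245000, 0.350000]
Iteration 4:
  c_4 = (0.245000 + 0.350000)/2 = 0.297500
  f(c_4) = f(0.297500) = 0.133831
  f(a) × f(c) ≥ 0, new interval: [0.297500, 0.350000]

After 4 iteration(s), the approximation is c_4 = 0.297500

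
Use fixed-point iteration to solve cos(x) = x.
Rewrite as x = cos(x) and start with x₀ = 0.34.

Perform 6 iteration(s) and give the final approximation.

Equation: cos(x) = x
Fixed-point form: x = cos(x)
x₀ = 0.34

x_1 = g(0.340000) = 0.942755
x_2 = g(0.942755) = 0.587561
x_3 = g(0.587561) = 0.832295
x_4 = g(0.832295) = 0.673180
x_5 = g(0.673180) = 0.781843
x_6 = g(0.781843) = 0.709616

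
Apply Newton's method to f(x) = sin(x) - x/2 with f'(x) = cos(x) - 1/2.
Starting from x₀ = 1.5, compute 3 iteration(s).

f(x) = sin(x) - x/2
f'(x) = cos(x) - 1/2
x₀ = 1.5

Newton-Raphson formula: x_{n+1} = x_n - f(x_n)/f'(x_n)

Iteration 1:
  f(1.500000) = 0.247495
  f'(1.500000) = -0.429263
  x_1 = 1.500000 - 0.247495/(-0.429263) = 2.076558
Iteration 2:
  f(2.076558) = -0.163473
  f'(2.076558) = -0.984474
  x_2 = 2.076558 - (-0.163473)/(-0.984474) = 1.910507
Iteration 3:
  f(1.910507) = -0.012402
  f'(1.910507) = -0.833214
  x_3 = 1.910507 - (-0.012402)/(-0.833214) = 1.895622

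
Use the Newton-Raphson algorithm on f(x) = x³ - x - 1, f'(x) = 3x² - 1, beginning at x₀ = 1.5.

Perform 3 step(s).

f(x) = x³ - x - 1
f'(x) = 3x² - 1
x₀ = 1.5

Newton-Raphson formula: x_{n+1} = x_n - f(x_n)/f'(x_n)

Iteration 1:
  f(1.500000) = 0.875000
  f'(1.500000) = 5.750000
  x_1 = 1.500000 - 0.875000/5.750000 = 1.347826
Iteration 2:
  f(1.347826) = 0.100682
  f'(1.347826) = 4.449905
  x_2 = 1.347826 - 0.100682/4.449905 = 1.325200
Iteration 3:
  f(1.325200) = 0.002058
  f'(1.325200) = 4.268468
  x_3 = 1.325200 - 0.002058/4.268468 = 1.324718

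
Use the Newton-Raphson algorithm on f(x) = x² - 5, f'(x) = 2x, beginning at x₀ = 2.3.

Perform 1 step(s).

f(x) = x² - 5
f'(x) = 2x
x₀ = 2.3

Newton-Raphson formula: x_{n+1} = x_n - f(x_n)/f'(x_n)

Iteration 1:
  f(2.300000) = 0.290000
  f'(2.300000) = 4.600000
  x_1 = 2.300000 - 0.290000/4.600000 = 2.236957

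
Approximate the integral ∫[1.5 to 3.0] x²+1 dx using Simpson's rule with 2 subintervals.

f(x) = x²+1
a = 1.5, b = 3.0, n = 2
h = (b - a)/n = 0.750000

Simpson's rule: (h/3)[f(x₀) + 4f(x₁) + 2f(x₂) + ... + f(xₙ)]

x_0 = 1.5000, f(x_0) = 3.250000, coefficient = 1
x_1 = 2.2500, f(x_1) = 6.062500, coefficient = 4
x_2 = 3.0000, f(x_2) = 10.000000, coefficient = 1

I ≈ (0.750000/3) × 37.500000 = 9.375000
Exact value: 9.375000
Error: 0.000000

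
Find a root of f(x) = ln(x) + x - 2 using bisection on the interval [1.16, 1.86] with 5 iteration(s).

f(x) = ln(x) + x - 2
Initial interval: [1.16, 1.86]

Iteration 1:
  c_1 = (1.160000 + 1.860000)/2 = 1.510000
  f(c_1) = f(1.510000) = -0.077890
  f(a) × f(c) ≥ 0, new interval: [1.510000, 1.860000]
Iteration 2:
  c_2 = (1.510000 + 1.860000)/2 = 1.685000
  f(c_2) = f(1.685000) = 0.206766
  f(a) × f(c) < 0, new interval: [1.510000, 1.685000]
Iteration 3:
  c_3 = (1.510000 + 1.685000)/2 = 1.597500
  f(c_3) = f(1.597500) = 0.065940
  f(a) × f(c) < 0, new interval: [1.510000, 1.597500]
Iteration 4:
  c_4 = (1.510000 + 1.597500)/2 = 1.553750
  f(c_4) = f(1.553750) = -0.005579
  f(a) × f(c) ≥ 0, new interval: [1.553750, 1.597500]
Iteration 5:
  c_5 = (1.553750 + 1.597500)/2 = 1.575625
  f(c_5) = f(1.575625) = 0.030277
  f(a) × f(c) < 0, new interval: [1.553750, 1.575625]

After 5 iteration(s), the approximation is c_5 = 1.575625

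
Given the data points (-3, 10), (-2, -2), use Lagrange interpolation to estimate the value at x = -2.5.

Lagrange interpolation formula:
P(x) = Σ yᵢ × Lᵢ(x)
where Lᵢ(x) = Π_{j≠i} (x - xⱼ)/(xᵢ - xⱼ)

L_0(-2.5) = (-2.5 - (-2))/(-3 - (-2)) = 0.500000
L_1(-2.5) = (-2.5 - (-3))/(-2 - (-3)) = 0.500000

P(-2.5) = 10×L_0(-2.5) + (-2)×L_1(-2.5)
P(-2.5) = 4.000000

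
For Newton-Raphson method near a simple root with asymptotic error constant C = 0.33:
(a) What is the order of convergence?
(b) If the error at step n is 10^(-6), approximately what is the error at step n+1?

(a) Newton-Raphson has quadratic (order 2) convergence near simple roots.
    This means |e_{n+1}| ≈ C|e_n|².

(b) With |e_n| = 10^(-6) and C = 0.33:
    |e_{n+1}| ≈ 0.33 × (10^(-6))² = 0.33 × 10^(-12)

(a) 2 (quadratic); (b) |e_{n+1}| ≈ 3.300e-13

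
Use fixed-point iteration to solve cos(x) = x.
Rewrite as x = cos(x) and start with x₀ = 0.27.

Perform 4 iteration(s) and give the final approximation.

Equation: cos(x) = x
Fixed-point form: x = cos(x)
x₀ = 0.27

x_1 = g(0.270000) = 0.963771
x_2 = g(0.963771) = 0.570427
x_3 = g(0.570427) = 0.841671
x_4 = g(0.841671) = 0.666218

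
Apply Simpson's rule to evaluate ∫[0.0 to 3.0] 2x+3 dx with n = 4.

f(x) = 2x+3
a = 0.0, b = 3.0, n = 4
h = (b - a)/n = 0.750000

Simpson's rule: (h/3)[f(x₀) + 4f(x₁) + 2f(x₂) + ... + f(xₙ)]

x_0 = 0.0000, f(x_0) = 3.000000, coefficient = 1
x_1 = 0.7500, f(x_1) = 4.500000, coefficient = 4
x_2 = 1.5000, f(x_2) = 6.000000, coefficient = 2
x_3 = 2.2500, f(x_3) = 7.500000, coefficient = 4
x_4 = 3.0000, f(x_4) = 9.000000, coefficient = 1

I ≈ (0.750000/3) × 72.000000 = 18.000000
Exact value: 18.000000
Error: 0.000000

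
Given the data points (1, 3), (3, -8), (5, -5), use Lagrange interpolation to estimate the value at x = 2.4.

Lagrange interpolation formula:
P(x) = Σ yᵢ × Lᵢ(x)
where Lᵢ(x) = Π_{j≠i} (x - xⱼ)/(xᵢ - xⱼ)

L_0(2.4) = (2.4 - 3)/(1 - 3) × (2.4 - 5)/(1 - 5) = 0.195000
L_1(2.4) = (2.4 - 1)/(3 - 1) × (2.4 - 5)/(3 - 5) = 0.910000
L_2(2.4) = (2.4 - 1)/(5 - 1) × (2.4 - 3)/(5 - 3) = -0.105000

P(2.4) = 3×L_0(2.4) + (-8)×L_1(2.4) + (-5)×L_2(2.4)
P(2.4) = -6.170000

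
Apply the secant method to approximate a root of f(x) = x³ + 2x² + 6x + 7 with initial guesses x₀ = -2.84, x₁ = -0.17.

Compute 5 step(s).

f(x) = x³ + 2x² + 6x + 7
x₀ = -2.84, x₁ = -0.17

Secant formula: x_{n+1} = x_n - f(x_n)(x_n - x_{n-1})/(f(x_n) - f(x_{n-1}))

Iteration 1:
  f(-2.840000) = -16.815104
  f(-0.170000) = 6.032887
  x_2 = -0.170000 - 6.032887×(-0.170000 - (-2.840000))/(6.032887 - (-16.815104))
       = -0.874999
Iteration 2:
  f(-0.170000) = 6.032887
  f(-0.874999) = 2.611333
  x_3 = -0.874999 - 2.611333×(-0.874999 - (-0.170000))/(2.611333 - 6.032887)
       = -1.413055
Iteration 3:
  f(-0.874999) = 2.611333
  f(-1.413055) = -0.306361
  x_4 = -1.413055 - (-0.306361)×(-1.413055 - (-0.874999))/(-0.306361 - 2.611333)
       = -1.356558
Iteration 4:
  f(-1.413055) = -0.306361
  f(-1.356558) = 0.044744
  x_5 = -1.356558 - 0.044744×(-1.356558 - (-1.413055))/(0.044744 - (-0.306361))
       = -1.363758
Iteration 5:
  f(-1.356558) = 0.044744
  f(-1.363758) = 0.000757
  x_6 = -1.363758 - 0.000757×(-1.363758 - (-1.356558))/(0.000757 - 0.044744)
       = -1.363882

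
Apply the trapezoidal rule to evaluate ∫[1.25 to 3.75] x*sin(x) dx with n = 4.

f(x) = x*sin(x)
a = 1.25, b = 3.75, n = 4
h = (b - a)/n = 0.625000

Trapezoidal rule: (h/2)[f(x₀) + 2f(x₁) + 2f(x₂) + ... + f(xₙ)]

x_0 = 1.2500, f(x_0) = 1.186231, coefficient = 1
x_1 = 1.8750, f(x_1) = 1.788911, coefficient = 2
x_2 = 2.5000, f(x_2) = 1.496180, coefficient = 2
x_3 = 3.1250, f(x_3) = 0.051850, coefficient = 2
x_4 = 3.7500, f(x_4) = -2.143355, coefficient = 1

I ≈ (0.625000/2) × 5.716758 = 1.786487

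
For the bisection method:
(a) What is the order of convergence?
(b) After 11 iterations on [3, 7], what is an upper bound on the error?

(a) Bisection has linear (order 1) convergence; the error is halved each step.

(b) Error bound = (b-a)/2^n = (7 - 3)/2^{11}
    = 4/2^{11}

(a) 1 (linear); (b) error ≤ 1.95e-03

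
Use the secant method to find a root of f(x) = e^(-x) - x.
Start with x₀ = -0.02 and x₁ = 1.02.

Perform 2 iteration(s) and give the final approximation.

f(x) = e^(-x) - x
x₀ = -0.02, x₁ = 1.02

Secant formula: x_{n+1} = x_n - f(x_n)(x_n - x_{n-1})/(f(x_n) - f(x_{n-1}))

Iteration 1:
  f(-0.020000) = 1.040201
  f(1.020000) = -0.659405
  x_2 = 1.020000 - (-0.659405)×(1.020000 - (-0.020000))/(-0.659405 - 1.040201)
       = 0.616506
Iteration 2:
  f(1.020000) = -0.659405
  f(0.616506) = -0.076678
  x_3 = 0.616506 - (-0.076678)×(0.616506 - 1.020000)/(-0.076678 - (-0.659405))
       = 0.563412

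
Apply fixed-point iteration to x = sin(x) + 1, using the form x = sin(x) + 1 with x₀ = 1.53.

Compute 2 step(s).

Equation: x = sin(x) + 1
Fixed-point form: x = sin(x) + 1
x₀ = 1.53

x_1 = g(1.530000) = 1.999168
x_2 = g(1.999168) = 1.909643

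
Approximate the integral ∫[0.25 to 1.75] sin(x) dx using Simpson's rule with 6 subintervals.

f(x) = sin(x)
a = 0.25, b = 1.75, n = 6
h = (b - a)/n = 0.250000

Simpson's rule: (h/3)[f(x₀) + 4f(x₁) + 2f(x₂) + ... + f(xₙ)]

x_0 = 0.2500, f(x_0) = 0.247404, coefficient = 1
x_1 = 0.5000, f(x_1) = 0.479426, coefficient = 4
x_2 = 0.7500, f(x_2) = 0.681639, coefficient = 2
x_3 = 1.0000, f(x_3) = 0.841471, coefficient = 4
x_4 = 1.2500, f(x_4) = 0.948985, coefficient = 2
x_5 = 1.5000, f(x_5) = 0.997495, coefficient = 4
x_6 = 1.7500, f(x_6) = 0.983986, coefficient = 1

I ≈ (0.250000/3) × 13.766203 = 1.147184
Exact value: 1.147158
Error: 0.000025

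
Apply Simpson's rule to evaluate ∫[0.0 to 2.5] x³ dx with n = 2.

f(x) = x³
a = 0.0, b = 2.5, n = 2
h = (b - a)/n = 1.250000

Simpson's rule: (h/3)[f(x₀) + 4f(x₁) + 2f(x₂) + ... + f(xₙ)]

x_0 = 0.0000, f(x_0) = 0.000000, coefficient = 1
x_1 = 1.2500, f(x_1) = 1.953125, coefficient = 4
x_2 = 2.5000, f(x_2) = 15.625000, coefficient = 1

I ≈ (1.250000/3) × 23.437500 = 9.765625
Exact value: 9.765625
Error: 0.000000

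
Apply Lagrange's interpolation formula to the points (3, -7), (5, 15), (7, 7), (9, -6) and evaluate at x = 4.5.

Lagrange interpolation formula:
P(x) = Σ yᵢ × Lᵢ(x)
where Lᵢ(x) = Π_{j≠i} (x - xⱼ)/(xᵢ - xⱼ)

L_0(4.5) = (4.5 - 5)/(3 - 5) × (4.5 - 7)/(3 - 7) × (4.5 - 9)/(3 - 9) = 0.117188
L_1(4.5) = (4.5 - 3)/(5 - 3) × (4.5 - 7)/(5 - 7) × (4.5 - 9)/(5 - 9) = 1.054688
L_2(4.5) = (4.5 - 3)/(7 - 3) × (4.5 - 5)/(7 - 5) × (4.5 - 9)/(7 - 9) = -0.210938
L_3(4.5) = (4.5 - 3)/(9 - 3) × (4.5 - 5)/(9 - 5) × (4.5 - 7)/(9 - 7) = 0.039062

P(4.5) = (-7)×L_0(4.5) + 15×L_1(4.5) + 7×L_2(4.5) + (-6)×L_3(4.5)
P(4.5) = 13.289062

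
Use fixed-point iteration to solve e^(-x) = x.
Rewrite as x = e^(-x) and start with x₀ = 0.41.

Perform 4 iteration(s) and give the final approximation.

Equation: e^(-x) = x
Fixed-point form: x = e^(-x)
x₀ = 0.41

x_1 = g(0.410000) = 0.663650
x_2 = g(0.663650) = 0.514968
x_3 = g(0.514968) = 0.597520
x_4 = g(0.597520) = 0.550175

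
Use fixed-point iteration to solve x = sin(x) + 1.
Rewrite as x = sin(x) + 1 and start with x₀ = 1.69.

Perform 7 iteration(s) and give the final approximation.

Equation: x = sin(x) + 1
Fixed-point form: x = sin(x) + 1
x₀ = 1.69

x_1 = g(1.690000) = 1.992904
x_2 = g(1.992904) = 1.912228
x_3 = g(1.912228) = 1.942276
x_4 = g(1.942276) = 1.931791
x_5 = g(1.931791) = 1.935546
x_6 = g(1.935546) = 1.934213
x_7 = g(1.934213) = 1.934688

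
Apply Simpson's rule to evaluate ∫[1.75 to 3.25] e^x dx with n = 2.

f(x) = e^x
a = 1.75, b = 3.25, n = 2
h = (b - a)/n = 0.750000

Simpson's rule: (h/3)[f(x₀) + 4f(x₁) + 2f(x₂) + ... + f(xₙ)]

x_0 = 1.7500, f(x_0) = 5.754603, coefficient = 1
x_1 = 2.5000, f(x_1) = 12.182494, coefficient = 4
x_2 = 3.2500, f(x_2) = 25.790340, coefficient = 1

I ≈ (0.750000/3) × 80.274918 = 20.068730
Exact value: 20.035737
Error: 0.032992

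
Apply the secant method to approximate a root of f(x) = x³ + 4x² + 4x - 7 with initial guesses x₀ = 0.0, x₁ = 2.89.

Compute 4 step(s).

f(x) = x³ + 4x² + 4x - 7
x₀ = 0.0, x₁ = 2.89

Secant formula: x_{n+1} = x_n - f(x_n)(x_n - x_{n-1})/(f(x_n) - f(x_{n-1}))

Iteration 1:
  f(0.000000) = -7.000000
  f(2.890000) = 62.105969
  x_2 = 2.890000 - 62.105969×(2.890000 - 0.000000)/(62.105969 - (-7.000000))
       = 0.292739
Iteration 2:
  f(2.890000) = 62.105969
  f(0.292739) = -5.461174
  x_3 = 0.292739 - (-5.461174)×(0.292739 - 2.890000)/(-5.461174 - 62.105969)
       = 0.502665
Iteration 3:
  f(0.292739) = -5.461174
  f(0.502665) = -3.851644
  x_4 = 0.502665 - (-3.851644)×(0.502665 - 0.292739)/(-3.851644 - (-5.461174))
       = 1.005023
Iteration 4:
  f(0.502665) = -3.851644
  f(1.005023) = 2.075517
  x_5 = 1.005023 - 2.075517×(1.005023 - 0.502665)/(2.075517 - (-3.851644))
       = 0.829112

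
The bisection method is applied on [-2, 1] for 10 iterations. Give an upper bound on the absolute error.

Bisection error bound: |error| ≤ (b-a)/2^n
|error| ≤ (1 - (-2))/2^10 = 3/2^10
|error| ≤ 0.0029296875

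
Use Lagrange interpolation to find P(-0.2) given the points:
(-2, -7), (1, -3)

Lagrange interpolation formula:
P(x) = Σ yᵢ × Lᵢ(x)
where Lᵢ(x) = Π_{j≠i} (x - xⱼ)/(xᵢ - xⱼ)

L_0(-0.2) = (-0.2 - 1)/(-2 - 1) = 0.400000
L_1(-0.2) = (-0.2 - (-2))/(1 - (-2)) = 0.600000

P(-0.2) = (-7)×L_0(-0.2) + (-3)×L_1(-0.2)
P(-0.2) = -4.600000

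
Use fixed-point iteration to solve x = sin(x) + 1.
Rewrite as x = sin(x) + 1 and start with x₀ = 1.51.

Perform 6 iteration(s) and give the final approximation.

Equation: x = sin(x) + 1
Fixed-point form: x = sin(x) + 1
x₀ = 1.51

x_1 = g(1.510000) = 1.998152
x_2 = g(1.998152) = 1.910065
x_3 = g(1.910065) = 1.942998
x_4 = g(1.942998) = 1.931529
x_5 = g(1.931529) = 1.935639
x_6 = g(1.935639) = 1.934180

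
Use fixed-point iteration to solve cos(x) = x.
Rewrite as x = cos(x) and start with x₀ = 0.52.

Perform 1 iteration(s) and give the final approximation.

Equation: cos(x) = x
Fixed-point form: x = cos(x)
x₀ = 0.52

x_1 = g(0.520000) = 0.867819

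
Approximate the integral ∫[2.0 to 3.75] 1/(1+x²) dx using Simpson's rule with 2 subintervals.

f(x) = 1/(1+x²)
a = 2.0, b = 3.75, n = 2
h = (b - a)/n = 0.875000

Simpson's rule: (h/3)[f(x₀) + 4f(x₁) + 2f(x₂) + ... + f(xₙ)]

x_0 = 2.0000, f(x_0) = 0.200000, coefficient = 1
x_1 = 2.8750, f(x_1) = 0.107926, coefficient = 4
x_2 = 3.7500, f(x_2) = 0.066390, coefficient = 1

I ≈ (0.875000/3) × 0.698093 = 0.203611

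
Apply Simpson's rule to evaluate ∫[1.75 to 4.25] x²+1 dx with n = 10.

f(x) = x²+1
a = 1.75, b = 4.25, n = 10
h = (b - a)/n = 0.250000

Simpson's rule: (h/3)[f(x₀) + 4f(x₁) + 2f(x₂) + ... + f(xₙ)]

x_0 = 1.7500, f(x_0) = 4.062500, coefficient = 1
x_1 = 2.0000, f(x_1) = 5.000000, coefficient = 4
x_2 = 2.2500, f(x_2) = 6.062500, coefficient = 2
x_3 = 2.5000, f(x_3) = 7.250000, coefficient = 4
x_4 = 2.7500, f(x_4) = 8.562500, coefficient = 2
x_5 = 3.0000, f(x_5) = 10.000000, coefficient = 4
x_6 = 3.2500, f(x_6) = 11.562500, coefficient = 2
x_7 = 3.5000, f(x_7) = 13.250000, coefficient = 4
x_8 = 3.7500, f(x_8) = 15.062500, coefficient = 2
x_9 = 4.0000, f(x_9) = 17.000000, coefficient = 4
x_10 = 4.2500, f(x_10) = 19.062500, coefficient = 1

I ≈ (0.250000/3) × 315.625000 = 26.302083
Exact value: 26.302083
Error: 0.000000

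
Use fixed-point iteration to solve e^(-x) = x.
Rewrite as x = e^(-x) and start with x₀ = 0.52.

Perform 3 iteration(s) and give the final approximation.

Equation: e^(-x) = x
Fixed-point form: x = e^(-x)
x₀ = 0.52

x_1 = g(0.520000) = 0.594521
x_2 = g(0.594521) = 0.551827
x_3 = g(0.551827) = 0.575897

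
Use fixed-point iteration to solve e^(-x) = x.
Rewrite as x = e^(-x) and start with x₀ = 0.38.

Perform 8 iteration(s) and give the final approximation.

Equation: e^(-x) = x
Fixed-point form: x = e^(-x)
x₀ = 0.38

x_1 = g(0.380000) = 0.683861
x_2 = g(0.683861) = 0.504665
x_3 = g(0.504665) = 0.603708
x_4 = g(0.603708) = 0.546780
x_5 = g(0.546780) = 0.578810
x_6 = g(0.578810) = 0.560565
x_7 = g(0.560565) = 0.570887
x_8 = g(0.570887) = 0.565024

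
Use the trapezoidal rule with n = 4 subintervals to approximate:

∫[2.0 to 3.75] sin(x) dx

f(x) = sin(x)
a = 2.0, b = 3.75, n = 4
h = (b - a)/n = 0.437500

Trapezoidal rule: (h/2)[f(x₀) + 2f(x₁) + 2f(x₂) + ... + f(xₙ)]

x_0 = 2.0000, f(x_0) = 0.909297, coefficient = 1
x_1 = 2.4375, f(x_1) = 0.647343, coefficient = 2
x_2 = 2.8750, f(x_2) = 0.263446, coefficient = 2
x_3 = 3.3125, f(x_3) = -0.170077, coefficient = 2
x_4 = 3.7500, f(x_4) = -0.571561, coefficient = 1

I ≈ (0.437500/2) × 1.819160 = 0.397941
Exact value: 0.404413
Error: 0.006471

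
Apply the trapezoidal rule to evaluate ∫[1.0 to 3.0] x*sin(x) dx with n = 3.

f(x) = x*sin(x)
a = 1.0, b = 3.0, n = 3
h = (b - a)/n = 0.666667

Trapezoidal rule: (h/2)[f(x₀) + 2f(x₁) + 2f(x₂) + ... + f(xₙ)]

x_0 = 1.0000, f(x_0) = 0.841471, coefficient = 1
x_1 = 1.6667, f(x_1) = 1.659013, coefficient = 2
x_2 = 2.3333, f(x_2) = 1.687200, coefficient = 2
x_3 = 3.0000, f(x_3) = 0.423360, coefficient = 1

I ≈ (0.666667/2) × 7.957258 = 2.652419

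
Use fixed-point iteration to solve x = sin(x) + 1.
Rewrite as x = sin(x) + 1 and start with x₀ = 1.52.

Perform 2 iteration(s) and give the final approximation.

Equation: x = sin(x) + 1
Fixed-point form: x = sin(x) + 1
x₀ = 1.52

x_1 = g(1.520000) = 1.998710
x_2 = g(1.998710) = 1.909833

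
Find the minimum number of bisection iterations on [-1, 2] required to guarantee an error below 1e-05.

We need (b-a)/2^n ≤ 1e-05
(2 - (-1))/2^n ≤ 1e-05
3/2^n ≤ 1e-05
2^n ≥ 300000
n ≥ log₂(300000) = 18.19
n ≥ 19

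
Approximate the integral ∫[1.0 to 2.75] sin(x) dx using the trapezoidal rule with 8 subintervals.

f(x) = sin(x)
a = 1.0, b = 2.75, n = 8
h = (b - a)/n = 0.218750

Trapezoidal rule: (h/2)[f(x₀) + 2f(x₁) + 2f(x₂) + ... + f(xₙ)]

x_0 = 1.0000, f(x_0) = 0.841471, coefficient = 1
x_1 = 1.2188, f(x_1) = 0.938669, coefficient = 2
x_2 = 1.4375, f(x_2) = 0.991129, coefficient = 2
x_3 = 1.6562, f(x_3) = 0.996351, coefficient = 2
x_4 = 1.8750, f(x_4) = 0.954086, coefficient = 2
x_5 = 2.0938, f(x_5) = 0.866348, coefficient = 2
x_6 = 2.3125, f(x_6) = 0.737319, coefficient = 2
x_7 = 2.5312, f(x_7) = 0.573148, coefficient = 2
x_8 = 2.7500, f(x_8) = 0.381661, coefficient = 1

I ≈ (0.218750/2) × 13.337232 = 1.458760
Exact value: 1.464605
Error: 0.005845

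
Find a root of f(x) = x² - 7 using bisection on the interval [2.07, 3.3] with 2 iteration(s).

f(x) = x² - 7
Initial interval: [2.07, 3.3]

Iteration 1:
  c_1 = (2.070000 + 3.300000)/2 = 2.685000
  f(c_1) = f(2.685000) = 0.209225
  f(a) × f(c) < 0, new interval: [2.070000, 2.685000]
Iteration 2:
  c_2 = (2.070000 + 2.685000)/2 = 2.377500
  f(c_2) = f(2.377500) = -1.347494
  f(a) × f(c) ≥ 0, new interval: [2.377500, 2.685000]

After 2 iteration(s), the approximation is c_2 = 2.377500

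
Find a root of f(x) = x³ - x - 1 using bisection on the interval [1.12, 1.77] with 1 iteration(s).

f(x) = x³ - x - 1
Initial interval: [1.12, 1.77]

Iteration 1:
  c_1 = (1.120000 + 1.770000)/2 = 1.445000
  f(c_1) = f(1.445000) = 0.572196
  f(a) × f(c) < 0, new interval: [1.120000, 1.445000]

After 1 iteration(s), the approximation is c_1 = 1.445000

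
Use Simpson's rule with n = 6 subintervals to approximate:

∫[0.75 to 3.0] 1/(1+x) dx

f(x) = 1/(1+x)
a = 0.75, b = 3.0, n = 6
h = (b - a)/n = 0.375000

Simpson's rule: (h/3)[f(x₀) + 4f(x₁) + 2f(x₂) + ... + f(xₙ)]

x_0 = 0.7500, f(x_0) = 0.571429, coefficient = 1
x_1 = 1.1250, f(x_1) = 0.470588, coefficient = 4
x_2 = 1.5000, f(x_2) = 0.400000, coefficient = 2
x_3 = 1.8750, f(x_3) = 0.347826, coefficient = 4
x_4 = 2.2500, f(x_4) = 0.307692, coefficient = 2
x_5 = 2.6250, f(x_5) = 0.275862, coefficient = 4
x_6 = 3.0000, f(x_6) = 0.250000, coefficient = 1

I ≈ (0.375000/3) × 6.613919 = 0.826740
Exact value: 0.826679
Error: 0.000061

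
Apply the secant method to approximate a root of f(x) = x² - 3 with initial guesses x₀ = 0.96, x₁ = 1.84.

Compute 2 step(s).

f(x) = x² - 3
x₀ = 0.96, x₁ = 1.84

Secant formula: x_{n+1} = x_n - f(x_n)(x_n - x_{n-1})/(f(x_n) - f(x_{n-1}))

Iteration 1:
  f(0.960000) = -2.078400
  f(1.840000) = 0.385600
  x_2 = 1.840000 - 0.385600×(1.840000 - 0.960000)/(0.385600 - (-2.078400))
       = 1.702286
Iteration 2:
  f(1.840000) = 0.385600
  f(1.702286) = -0.102223
  x_3 = 1.702286 - (-0.102223)×(1.702286 - 1.840000)/(-0.102223 - 0.385600)
       = 1.731144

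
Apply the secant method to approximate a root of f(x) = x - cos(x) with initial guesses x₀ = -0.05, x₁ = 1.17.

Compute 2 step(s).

f(x) = x - cos(x)
x₀ = -0.05, x₁ = 1.17

Secant formula: x_{n+1} = x_n - f(x_n)(x_n - x_{n-1})/(f(x_n) - f(x_{n-1}))

Iteration 1:
  f(-0.050000) = -1.048750
  f(1.170000) = 0.779848
  x_2 = 1.170000 - 0.779848×(1.170000 - (-0.050000))/(0.779848 - (-1.048750))
       = 0.649703
Iteration 2:
  f(1.170000) = 0.779848
  f(0.649703) = -0.146561
  x_3 = 0.649703 - (-0.146561)×(0.649703 - 1.170000)/(-0.146561 - 0.779848)
       = 0.732015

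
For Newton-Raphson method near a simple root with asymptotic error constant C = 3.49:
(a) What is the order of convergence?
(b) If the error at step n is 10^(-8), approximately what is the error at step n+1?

(a) Newton-Raphson has quadratic (order 2) convergence near simple roots.
    This means |e_{n+1}| ≈ C|e_n|².

(b) With |e_n| = 10^(-8) and C = 3.49:
    |e_{n+1}| ≈ 3.49 × (10^(-8))² = 3.49 × 10^(-16)

(a) 2 (quadratic); (b) |e_{n+1}| ≈ 3.490e-16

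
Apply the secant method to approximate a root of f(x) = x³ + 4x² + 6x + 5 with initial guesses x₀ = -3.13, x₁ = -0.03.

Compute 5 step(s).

f(x) = x³ + 4x² + 6x + 5
x₀ = -3.13, x₁ = -0.03

Secant formula: x_{n+1} = x_n - f(x_n)(x_n - x_{n-1})/(f(x_n) - f(x_{n-1}))

Iteration 1:
  f(-3.130000) = -5.256697
  f(-0.030000) = 4.823573
  x_2 = -0.030000 - 4.823573×(-0.030000 - (-3.130000))/(4.823573 - (-5.256697))
       = -1.513400
Iteration 2:
  f(-0.030000) = 4.823573
  f(-1.513400) = 1.614858
  x_3 = -1.513400 - 1.614858×(-1.513400 - (-0.030000))/(1.614858 - 4.823573)
       = -2.259955
Iteration 3:
  f(-1.513400) = 1.614858
  f(-2.259955) = 0.327371
  x_4 = -2.259955 - 0.327371×(-2.259955 - (-1.513400))/(0.327371 - 1.614858)
       = -2.449782
Iteration 4:
  f(-2.259955) = 0.327371
  f(-2.449782) = -0.395165
  x_5 = -2.449782 - (-0.395165)×(-2.449782 - (-2.259955))/(-0.395165 - 0.327371)
       = -2.345963
Iteration 5:
  f(-2.449782) = -0.395165
  f(-2.345963) = 0.027285
  x_6 = -2.345963 - 0.027285×(-2.345963 - (-2.449782))/(0.027285 - (-0.395165))
       = -2.352668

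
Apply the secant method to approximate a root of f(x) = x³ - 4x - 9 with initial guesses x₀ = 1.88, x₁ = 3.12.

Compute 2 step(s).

f(x) = x³ - 4x - 9
x₀ = 1.88, x₁ = 3.12

Secant formula: x_{n+1} = x_n - f(x_n)(x_n - x_{n-1})/(f(x_n) - f(x_{n-1}))

Iteration 1:
  f(1.880000) = -9.875328
  f(3.120000) = 8.891328
  x_2 = 3.120000 - 8.891328×(3.120000 - 1.880000)/(8.891328 - (-9.875328))
       = 2.532509
Iteration 2:
  f(3.120000) = 8.891328
  f(2.532509) = -2.887536
  x_3 = 2.532509 - (-2.887536)×(2.532509 - 3.120000)/(-2.887536 - 8.891328)
       = 2.676530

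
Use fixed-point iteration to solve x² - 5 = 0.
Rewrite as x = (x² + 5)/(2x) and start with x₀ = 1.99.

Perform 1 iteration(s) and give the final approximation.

Equation: x² - 5 = 0
Fixed-point form: x = (x² + 5)/(2x)
x₀ = 1.99

x_1 = g(1.990000) = 2.251281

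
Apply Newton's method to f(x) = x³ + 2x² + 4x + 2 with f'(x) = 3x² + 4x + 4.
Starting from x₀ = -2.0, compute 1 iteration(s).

f(x) = x³ + 2x² + 4x + 2
f'(x) = 3x² + 4x + 4
x₀ = -2.0

Newton-Raphson formula: x_{n+1} = x_n - f(x_n)/f'(x_n)

Iteration 1:
  f(-2.000000) = -6.000000
  f'(-2.000000) = 8.000000
  x_1 = -2.000000 - (-6.000000)/8.000000 = -1.250000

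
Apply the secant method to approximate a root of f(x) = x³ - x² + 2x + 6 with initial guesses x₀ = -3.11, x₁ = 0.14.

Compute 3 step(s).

f(x) = x³ - x² + 2x + 6
x₀ = -3.11, x₁ = 0.14

Secant formula: x_{n+1} = x_n - f(x_n)(x_n - x_{n-1})/(f(x_n) - f(x_{n-1}))

Iteration 1:
  f(-3.110000) = -39.972331
  f(0.140000) = 6.263144
  x_2 = 0.140000 - 6.263144×(0.140000 - (-3.110000))/(6.263144 - (-39.972331))
       = -0.300251
Iteration 2:
  f(0.140000) = 6.263144
  f(-0.300251) = 5.282279
  x_3 = -0.300251 - 5.282279×(-0.300251 - 0.140000)/(5.282279 - 6.263144)
       = -2.671148
Iteration 3:
  f(-0.300251) = 5.282279
  f(-2.671148) = -25.536053
  x_4 = -2.671148 - (-25.536053)×(-2.671148 - (-0.300251))/(-25.536053 - 5.282279)
       = -0.706624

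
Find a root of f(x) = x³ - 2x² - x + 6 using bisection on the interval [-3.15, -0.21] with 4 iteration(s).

f(x) = x³ - 2x² - x + 6
Initial interval: [-3.15, -0.21]

Iteration 1:
  c_1 = (-3.150000 + (-0.210000))/2 = -1.680000
  f(c_1) = f(-1.680000) = -2.706432
  f(a) × f(c) ≥ 0, new interval: [-1.680000, -0.210000]
Iteration 2:
  c_2 = (-1.680000 + (-0.210000))/2 = -0.945000
  f(c_2) = f(-0.945000) = 4.315041
  f(a) × f(c) < 0, new interval: [-1.680000, -0.945000]
Iteration 3:
  c_3 = (-1.680000 + (-0.945000))/2 = -1.312500
  f(c_3) = f(-1.312500) = 1.606201
  f(a) × f(c) < 0, new interval: [-1.680000, -1.312500]
Iteration 4:
  c_4 = (-1.680000 + (-1.312500))/2 = -1.496250
  f(c_4) = f(-1.496250) = -0.331029
  f(a) × f(c) ≥ 0, new interval: [-1.496250, -1.312500]

After 4 iteration(s), the approximation is c_4 = -1.496250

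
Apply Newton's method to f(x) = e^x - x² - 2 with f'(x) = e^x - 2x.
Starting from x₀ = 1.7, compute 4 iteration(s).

f(x) = e^x - x² - 2
f'(x) = e^x - 2x
x₀ = 1.7

Newton-Raphson formula: x_{n+1} = x_n - f(x_n)/f'(x_n)

Iteration 1:
  f(1.700000) = 0.583947
  f'(1.700000) = 2.073947
  x_1 = 1.700000 - 0.583947/2.073947 = 1.418437
Iteration 2:
  f(1.418437) = 0.118695
  f'(1.418437) = 1.293785
  x_2 = 1.418437 - 0.118695/1.293785 = 1.326694
Iteration 3:
  f(1.326694) = 0.008447
  f'(1.326694) = 1.115176
  x_3 = 1.326694 - 0.008447/1.115176 = 1.319119
Iteration 4:
  f(1.319119) = 0.000050
  f'(1.319119) = 1.101888
  x_4 = 1.319119 - 0.000050/1.101888 = 1.319074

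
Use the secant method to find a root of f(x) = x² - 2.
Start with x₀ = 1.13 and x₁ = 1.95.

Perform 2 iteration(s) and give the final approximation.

f(x) = x² - 2
x₀ = 1.13, x₁ = 1.95

Secant formula: x_{n+1} = x_n - f(x_n)(x_n - x_{n-1})/(f(x_n) - f(x_{n-1}))

Iteration 1:
  f(1.130000) = -0.723100
  f(1.950000) = 1.802500
  x_2 = 1.950000 - 1.802500×(1.950000 - 1.130000)/(1.802500 - (-0.723100))
       = 1.364773
Iteration 2:
  f(1.950000) = 1.802500
  f(1.364773) = -0.137395
  x_3 = 1.364773 - (-0.137395)×(1.364773 - 1.950000)/(-0.137395 - 1.802500)
       = 1.406222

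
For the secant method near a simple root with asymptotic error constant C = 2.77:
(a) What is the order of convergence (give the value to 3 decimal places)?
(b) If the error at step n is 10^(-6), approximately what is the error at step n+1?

(a) Secant method has superlinear convergence with order φ = (1+√5)/2 ≈ 1.618.
    This means |e_{n+1}| ≈ C|e_n|^1.618.

(b) With |e_n| = 10^(-6) and C = 2.77:
    |e_{n+1}| ≈ 2.77 × (10^(-6))^1.618 = 2.77 × 10^(-9.71)

(a) ≈ 1.618 (golden ratio); (b) |e_{n+1}| ≈ 5.423e-10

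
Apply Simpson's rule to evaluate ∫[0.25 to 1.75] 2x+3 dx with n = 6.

f(x) = 2x+3
a = 0.25, b = 1.75, n = 6
h = (b - a)/n = 0.250000

Simpson's rule: (h/3)[f(x₀) + 4f(x₁) + 2f(x₂) + ... + f(xₙ)]

x_0 = 0.2500, f(x_0) = 3.500000, coefficient = 1
x_1 = 0.5000, f(x_1) = 4.000000, coefficient = 4
x_2 = 0.7500, f(x_2) = 4.500000, coefficient = 2
x_3 = 1.0000, f(x_3) = 5.000000, coefficient = 4
x_4 = 1.2500, f(x_4) = 5.500000, coefficient = 2
x_5 = 1.5000, f(x_5) = 6.000000, coefficient = 4
x_6 = 1.7500, f(x_6) = 6.500000, coefficient = 1

I ≈ (0.250000/3) × 90.000000 = 7.500000
Exact value: 7.500000
Error: 0.000000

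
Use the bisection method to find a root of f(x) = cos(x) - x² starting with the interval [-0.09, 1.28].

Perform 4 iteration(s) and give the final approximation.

f(x) = cos(x) - x²
Initial interval: [-0.09, 1.28]

Iteration 1:
  c_1 = (-0.090000 + 1.280000)/2 = 0.595000
  f(c_1) = f(0.595000) = 0.474123
  f(a) × f(c) ≥ 0, new interval: [0.595000, 1.280000]
Iteration 2:
  c_2 = (0.595000 + 1.280000)/2 = 0.937500
  f(c_2) = f(0.937500) = -0.287101
  f(a) × f(c) < 0, new interval: [0.595000, 0.937500]
Iteration 3:
  c_3 = (0.595000 + 0.937500)/2 = 0.766250
  f(c_3) = f(0.766250) = 0.133377
  f(a) × f(c) ≥ 0, new interval: [0.766250, 0.937500]
Iteration 4:
  c_4 = (0.766250 + 0.937500)/2 = 0.851875
  f(c_4) = f(0.851875) = -0.067118
  f(a) × f(c) < 0, new interval: [0.766250, 0.851875]

After 4 iteration(s), the approximation is c_4 = 0.851875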